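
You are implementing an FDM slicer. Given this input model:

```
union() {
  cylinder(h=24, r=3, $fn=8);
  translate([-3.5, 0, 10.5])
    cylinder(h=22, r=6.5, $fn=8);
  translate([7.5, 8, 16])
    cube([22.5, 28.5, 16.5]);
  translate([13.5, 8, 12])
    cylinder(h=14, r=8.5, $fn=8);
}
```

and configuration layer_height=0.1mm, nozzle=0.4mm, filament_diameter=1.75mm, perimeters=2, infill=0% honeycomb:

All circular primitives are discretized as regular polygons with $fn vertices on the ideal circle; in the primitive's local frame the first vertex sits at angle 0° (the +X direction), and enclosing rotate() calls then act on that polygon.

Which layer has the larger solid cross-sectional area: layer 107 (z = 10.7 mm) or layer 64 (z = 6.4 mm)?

Layer 107 (z = 10.7): the r=3 cylinder gives a regular 8-gon of circumradius 3 (constant along its height) (area = (8/2)·3.000²·sin(360°/8) = 25.46 mm²); the cylinder at (-3.5, 0): section is a regular 8-gon, circumradius r=6.5 (area = (8/2)·6.500²·sin(360°/8) = 119.50 mm²); the cube at (7.5, 8) is not intersected at this z (z outside [16, 32.5]); the cylinder at (13.5, 8) is absent (z outside [12, 26]); Combining (union): the r=3 cylinder lies entirely inside the r=6.5 cylinder at (-3.5, 0), so the union is just the r=6.5 cylinder at (-3.5, 0) — area = 119.50 mm². So its area = 119.50 mm². Layer 64 (z = 6.4): the r=3 cylinder contributes a regular 8-gon of circumradius 3 (area = (8/2)·3.000²·sin(360°/8) = 25.46 mm²); the cylinder at (-3.5, 0) is absent (z outside [10.5, 32.5]); the cube at (7.5, 8) is not intersected at this z (z outside [16, 32.5]); the cylinder at (13.5, 8) is absent (z outside [12, 26]); Taking the union: only the r=3 cylinder is present, so the union is just that shape — area = 25.46 mm². So its area = 25.46 mm². Layer 107 is larger (119.50 vs 25.46 mm²).

layer 107 (z = 10.7 mm)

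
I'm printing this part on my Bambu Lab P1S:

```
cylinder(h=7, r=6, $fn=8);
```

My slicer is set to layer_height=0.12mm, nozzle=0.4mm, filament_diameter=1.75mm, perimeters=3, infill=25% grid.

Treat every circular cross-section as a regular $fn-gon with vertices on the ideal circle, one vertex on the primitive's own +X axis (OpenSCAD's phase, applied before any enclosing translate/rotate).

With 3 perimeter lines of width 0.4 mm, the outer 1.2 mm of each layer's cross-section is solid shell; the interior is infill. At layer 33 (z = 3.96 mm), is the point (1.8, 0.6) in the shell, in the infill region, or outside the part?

infill

At z = 3.96 mm: the r=6 cylinder gives a regular 8-gon of circumradius 6 (constant along its height). Overall, the cross-section is a single solid region. The nearest boundary edge runs (6.00, 0.00)→(4.24, 4.24); distance from the point to it = 3.65 mm. The point is inside the cross-section and 3.65 mm from the nearest boundary — more than the 1.2 mm shell width (3 × 0.4), so it's in the infill interior.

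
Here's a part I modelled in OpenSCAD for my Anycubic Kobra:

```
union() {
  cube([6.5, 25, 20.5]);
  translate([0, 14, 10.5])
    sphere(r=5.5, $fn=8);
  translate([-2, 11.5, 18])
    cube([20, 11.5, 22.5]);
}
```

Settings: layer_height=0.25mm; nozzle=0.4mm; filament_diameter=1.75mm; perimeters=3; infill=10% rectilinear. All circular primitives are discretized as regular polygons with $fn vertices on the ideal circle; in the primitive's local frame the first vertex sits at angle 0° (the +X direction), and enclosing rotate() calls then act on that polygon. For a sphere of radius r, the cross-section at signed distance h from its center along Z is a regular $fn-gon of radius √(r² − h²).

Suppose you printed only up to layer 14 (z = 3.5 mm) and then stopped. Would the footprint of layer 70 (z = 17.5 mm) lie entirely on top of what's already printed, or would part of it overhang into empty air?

Compare the two slices. At z = 3.5: the cube (footprint 6.5×25) is included at this height (area 162.50 mm²); the sphere at (0, 14) is absent (|z−center|=7.000 > r=5.5); the cube at (-2, 11.5) is not intersected at this z (z outside [18, 40.5]); Combining (union): only the 6.5×25 cube is present, so the union is just that shape — area = 162.50 mm². At z = 17.5: the cube is present — its section is the full 6.5×25 rectangle (area 162.50 mm²); the sphere at (0, 14) does not reach this height (|z−center|=7.000 > r=5.5); the cube at (-2, 11.5) does not reach this height (z outside [18, 40.5]); Combining (union): only the 6.5×25 cube is present, so the union is just that shape — area = 162.50 mm². Checking containment: the cross-section at z = 17.5 is a subset of the cross-section at z = 3.5.

entirely on top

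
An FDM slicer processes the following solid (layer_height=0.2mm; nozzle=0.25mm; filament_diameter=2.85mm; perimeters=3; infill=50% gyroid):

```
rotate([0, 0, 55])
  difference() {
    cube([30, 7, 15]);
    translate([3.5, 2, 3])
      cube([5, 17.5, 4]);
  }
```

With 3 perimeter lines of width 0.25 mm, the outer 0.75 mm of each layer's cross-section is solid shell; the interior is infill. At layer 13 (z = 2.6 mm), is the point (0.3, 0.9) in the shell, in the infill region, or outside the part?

At z = 2.6 mm: the 30×7 cube contributes its full rectangle; the cube at (3.5, 2) is absent (z outside [3, 7]); After the difference (first − rest): none of the subtracted shapes is present at this height, so the 30×7 cube is unchanged — 1 connected region; (rotated 55° about Z; rotation is an isometry so areas/perimeters/island counts are preserved). Overall, the cross-section is a single solid region. Undo the 55° rotation: the query point maps to (0.909, 0.270) in the un-rotated model frame. The nearest boundary edge runs (0.00, 0.00)→(30.00, 0.00); distance from the point to it = 0.27 mm. The point is inside the cross-section, 0.27 mm from the nearest boundary — within the 0.75 mm shell band (3 × 0.25).

shell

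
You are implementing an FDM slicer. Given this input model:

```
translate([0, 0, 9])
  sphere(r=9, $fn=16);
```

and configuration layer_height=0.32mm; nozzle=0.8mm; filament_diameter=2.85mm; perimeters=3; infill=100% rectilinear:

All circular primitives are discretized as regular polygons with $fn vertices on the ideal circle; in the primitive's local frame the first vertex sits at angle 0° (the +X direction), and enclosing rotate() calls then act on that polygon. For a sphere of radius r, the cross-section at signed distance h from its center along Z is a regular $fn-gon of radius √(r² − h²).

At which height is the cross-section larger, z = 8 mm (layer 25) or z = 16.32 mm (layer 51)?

Layer 25 (z = 8): the sphere: section is a regular 16-gon, circumradius = √(r²−h²) = √(9²−1²) = 8.944 (area = (16/2)·8.944²·sin(360°/16) = 244.92 mm²). So its area = 244.92 mm². Layer 51 (z = 16.32): the sphere: section is a regular 16-gon, circumradius = √(r²−h²) = √(9²−7.32²) = 5.236 (area = (16/2)·5.236²·sin(360°/16) = 83.94 mm²). So its area = 83.94 mm². Layer 25 is larger (244.92 vs 83.94 mm²).

layer 25 (z = 8 mm)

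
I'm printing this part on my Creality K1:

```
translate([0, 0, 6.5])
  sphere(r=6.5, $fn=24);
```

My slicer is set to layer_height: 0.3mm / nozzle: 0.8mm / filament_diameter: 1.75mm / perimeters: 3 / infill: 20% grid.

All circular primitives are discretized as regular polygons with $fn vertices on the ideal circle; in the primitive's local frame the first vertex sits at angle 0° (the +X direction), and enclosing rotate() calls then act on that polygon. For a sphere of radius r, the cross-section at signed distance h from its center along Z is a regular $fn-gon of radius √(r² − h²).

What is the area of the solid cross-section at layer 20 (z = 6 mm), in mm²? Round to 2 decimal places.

At z = 6 mm: the r=6.5 sphere slices to a regular 24-gon of circumradius 6.481 (√(r²−h²) with h=0.5 from center) (area = (24/2)·6.481²·sin(360°/24) = 130.44 mm²). Overall, the cross-section is a single solid region. Net area = 130.44 mm².

130.44 mm²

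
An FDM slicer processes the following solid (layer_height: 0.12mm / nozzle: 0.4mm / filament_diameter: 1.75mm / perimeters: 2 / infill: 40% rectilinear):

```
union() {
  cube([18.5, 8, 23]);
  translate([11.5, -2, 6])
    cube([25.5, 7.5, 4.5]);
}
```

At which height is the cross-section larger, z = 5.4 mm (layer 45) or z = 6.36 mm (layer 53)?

layer 53 (z = 6.36 mm)

Layer 45 (z = 5.4): the cube is present — its section is the full 18.5×8 rectangle (area 148.00 mm²); the cube at (11.5, -2) is not intersected at this z (z outside [6, 10.5]); Taking the union: only the 18.5×8 cube is present, so the union is just that shape — area = 148.00 mm². So its area = 148.00 mm². Layer 53 (z = 6.36): the cube is present — its section is the full 18.5×8 rectangle (area 148.00 mm²); the cube at (11.5, -2) is present — its section is the full 25.5×7.5 rectangle (area 191.25 mm²); Taking the union: the regions partially overlap — summed areas 339.25 mm² minus the doubly-counted overlap 38.50 mm² gives 300.75 mm² — area = 300.75 mm². So its area = 300.75 mm². Layer 53 is larger (300.75 vs 148.00 mm²).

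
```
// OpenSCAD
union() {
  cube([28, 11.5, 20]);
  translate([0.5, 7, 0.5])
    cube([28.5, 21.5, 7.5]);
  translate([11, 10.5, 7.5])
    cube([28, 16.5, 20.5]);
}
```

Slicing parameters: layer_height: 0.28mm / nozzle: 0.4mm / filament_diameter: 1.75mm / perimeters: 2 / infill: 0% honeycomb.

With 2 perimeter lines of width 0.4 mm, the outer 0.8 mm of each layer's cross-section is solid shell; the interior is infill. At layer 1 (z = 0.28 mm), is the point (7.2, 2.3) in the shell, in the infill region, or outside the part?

infill

At z = 0.28 mm: the 28×11.5 cube contributes its full rectangle; the cube at (0.5, 7) does not reach this height (z outside [0.5, 8]); the cube at (11, 10.5) is absent (z outside [7.5, 28]); Combining (union): only the 28×11.5 cube is present, so the union is just that shape — 1 connected region. Overall, the cross-section is a single solid region. The nearest boundary edge runs (0.00, 0.00)→(28.00, 0.00); distance from the point to it = 2.30 mm. The point is inside the cross-section and 2.30 mm from the nearest boundary — more than the 0.8 mm shell width (2 × 0.4), so it's in the infill interior.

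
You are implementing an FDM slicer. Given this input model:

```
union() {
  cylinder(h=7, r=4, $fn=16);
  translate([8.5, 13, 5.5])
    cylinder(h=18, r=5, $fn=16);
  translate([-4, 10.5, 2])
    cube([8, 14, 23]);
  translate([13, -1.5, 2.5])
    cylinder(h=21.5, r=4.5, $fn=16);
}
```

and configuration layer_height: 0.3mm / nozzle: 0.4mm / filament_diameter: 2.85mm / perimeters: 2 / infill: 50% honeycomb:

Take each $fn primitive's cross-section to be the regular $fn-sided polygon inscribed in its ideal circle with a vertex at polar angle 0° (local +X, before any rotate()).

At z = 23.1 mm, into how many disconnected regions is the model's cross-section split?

At z = 23.1 mm: the cylinder is not intersected at this z (z outside [0, 7]); the r=5 cylinder at (8.5, 13) contributes a regular 16-gon of circumradius 5; the cube at (-4, 10.5) is present — its section is the full 8×14 rectangle; the cylinder at (13, -1.5): section is a regular 16-gon, circumradius r=4.5; Merging all regions: the regions partially overlap (shared area 1.21 mm²), so overlapping operands fuse into one piece — 2 connected regions. The result has 2 disconnected regions.

2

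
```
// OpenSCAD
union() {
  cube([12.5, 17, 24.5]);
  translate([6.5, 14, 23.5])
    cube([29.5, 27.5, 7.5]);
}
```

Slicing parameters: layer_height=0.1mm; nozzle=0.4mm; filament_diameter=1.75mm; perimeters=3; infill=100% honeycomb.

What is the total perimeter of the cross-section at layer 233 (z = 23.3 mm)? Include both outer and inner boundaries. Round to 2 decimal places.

At z = 23.3 mm: the cube (footprint 12.5×17) is included at this height (perimeter 59.00 mm); the cube at (6.5, 14) is absent (z outside [23.5, 31]); Taking the union: only the 12.5×17 cube is present, so the union is just that shape — boundary = 59.00 mm. Overall, the cross-section is a single solid region. Total boundary length (outer) = 59.00 mm.

59.00 mm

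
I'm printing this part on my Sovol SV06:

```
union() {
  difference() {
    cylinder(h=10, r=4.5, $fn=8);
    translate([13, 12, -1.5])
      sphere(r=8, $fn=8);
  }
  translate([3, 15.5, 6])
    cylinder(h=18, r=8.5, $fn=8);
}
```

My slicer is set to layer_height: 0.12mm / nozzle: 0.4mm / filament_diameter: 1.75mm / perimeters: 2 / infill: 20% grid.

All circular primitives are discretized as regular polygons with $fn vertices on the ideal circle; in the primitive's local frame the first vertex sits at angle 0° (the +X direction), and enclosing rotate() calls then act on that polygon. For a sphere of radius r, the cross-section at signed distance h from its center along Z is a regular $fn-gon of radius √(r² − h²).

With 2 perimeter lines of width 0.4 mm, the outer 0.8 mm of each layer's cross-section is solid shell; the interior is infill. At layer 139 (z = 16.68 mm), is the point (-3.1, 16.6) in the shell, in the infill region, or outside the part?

infill

At z = 16.68 mm: the cylinder does not reach this height (z outside [0, 10]); the sphere at (13, 12) does not reach this height (|z−center|=18.180 > r=8); Subtracting the remaining from the first: the first operand is absent here, so nothing remains; the r=8.5 cylinder at (3, 15.5) gives a regular 8-gon of circumradius 8.5 (constant along its height); Taking the union: only the r=8.5 cylinder at (3, 15.5) is present, so the union is just that shape — 1 connected region. Overall, the cross-section is a single solid region. The nearest boundary edge runs (-3.01, 21.51)→(-5.50, 15.50); distance from the point to it = 1.80 mm. The point is inside the cross-section and 1.80 mm from the nearest boundary — more than the 0.8 mm shell width (2 × 0.4), so it's in the infill interior.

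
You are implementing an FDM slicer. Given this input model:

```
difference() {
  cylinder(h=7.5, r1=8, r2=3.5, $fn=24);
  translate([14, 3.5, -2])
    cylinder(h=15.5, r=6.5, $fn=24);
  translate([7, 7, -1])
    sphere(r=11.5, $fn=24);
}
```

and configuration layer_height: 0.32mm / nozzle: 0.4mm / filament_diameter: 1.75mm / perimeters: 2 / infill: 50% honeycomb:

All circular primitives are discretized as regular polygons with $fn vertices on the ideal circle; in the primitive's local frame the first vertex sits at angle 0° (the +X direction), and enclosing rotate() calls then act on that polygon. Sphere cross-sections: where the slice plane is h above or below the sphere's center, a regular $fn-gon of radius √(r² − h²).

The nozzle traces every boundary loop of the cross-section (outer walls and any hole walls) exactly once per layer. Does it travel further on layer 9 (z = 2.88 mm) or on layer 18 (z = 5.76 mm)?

Layer 9 (z = 2.88): the cone: at t=0.384 of its height the radius interpolates to r₁+(r₂−r₁)t = 6.272, giving a regular 24-gon of that circumradius (perimeter = 2·24·6.272·sin(180°/24) = 39.30 mm); the r=6.5 cylinder at (14, 3.5) gives a regular 24-gon of circumradius 6.5 (constant along its height) (perimeter = 2·24·6.500·sin(180°/24) = 40.72 mm); the r=11.5 sphere at (7, 7) slices to a regular 24-gon of circumradius 10.826 (√(r²−h²) with h=3.88 from center) (perimeter = 2·24·10.826·sin(180°/24) = 67.83 mm); Taking the first minus the rest: starting from the cone, the r=6.5 cylinder at (14, 3.5) misses the remaining region (no effect); the r=11.5 sphere at (7, 7) partially overlaps it — only the 64.03 mm² overlap (of its 363.99 mm²) is removed, clipping the outline — boundary = 34.93 mm. So its perimeter = 34.93 mm. Layer 18 (z = 5.76): the cone: at t=0.768 of its height the radius interpolates to r₁+(r₂−r₁)t = 4.544, giving a regular 24-gon of that circumradius (perimeter = 2·24·4.544·sin(180°/24) = 28.47 mm); the r=6.5 cylinder at (14, 3.5) contributes a regular 24-gon of circumradius 6.5 (perimeter = 2·24·6.500·sin(180°/24) = 40.72 mm); the r=11.5 sphere at (7, 7) contributes a regular 24-gon of circumradius √(11.5²−6.76²) = 9.303 (perimeter = 2·24·9.303·sin(180°/24) = 58.29 mm); Taking the first minus the rest: starting from the cone, the r=6.5 cylinder at (14, 3.5) misses the remaining region (no effect); the r=11.5 sphere at (7, 7) partially overlaps it — only the 23.11 mm² overlap (of its 268.82 mm²) is removed, clipping the outline — boundary = 26.36 mm. So its perimeter = 26.36 mm. Layer 9 is larger (34.93 vs 26.36 mm).

layer 9 (z = 2.88 mm)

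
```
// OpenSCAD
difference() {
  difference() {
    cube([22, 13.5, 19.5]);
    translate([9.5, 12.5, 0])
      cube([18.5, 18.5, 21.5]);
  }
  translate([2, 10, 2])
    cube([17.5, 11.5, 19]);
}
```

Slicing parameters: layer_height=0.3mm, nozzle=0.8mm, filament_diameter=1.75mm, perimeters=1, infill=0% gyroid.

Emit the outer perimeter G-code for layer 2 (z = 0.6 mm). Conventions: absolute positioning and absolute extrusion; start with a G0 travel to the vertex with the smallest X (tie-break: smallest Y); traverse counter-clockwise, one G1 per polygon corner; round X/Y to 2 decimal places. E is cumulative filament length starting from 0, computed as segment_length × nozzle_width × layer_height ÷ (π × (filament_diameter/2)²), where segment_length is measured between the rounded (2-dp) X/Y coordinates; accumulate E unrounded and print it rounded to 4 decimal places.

At z = 0.6 mm: the 22×13.5 cube contributes its full rectangle; the cube at (9.5, 12.5) (footprint 18.5×18.5) is included at this height; Subtracting the remaining from the first: starting from the 22×13.5 cube, the 18.5×18.5 cube at (9.5, 12.5) partially overlaps it — only the 12.50 mm² overlap (of its 342.25 mm²) is removed, clipping the outline — 1 connected region; the cube at (2, 10) is absent (z outside [2, 21]); Taking the first minus the rest: none of the subtracted shapes is present at this height, so the result so far is unchanged — 1 connected region. The outline is a single polygon with 6 vertices. Extrusion per mm of travel: 0.8 × 0.3 / (π × 0.875²) = 0.099780. Accumulating E over each segment gives final E = 7.0844.

G0 X0.00 Y0.00 Z0.60
G1 X22.00 Y0.00 E2.1952
G1 X22.00 Y12.50 E3.4424
G1 X9.50 Y12.50 E4.6897
G1 X9.50 Y13.50 E4.7895
G1 X0.00 Y13.50 E5.7374
G1 X0.00 Y0.00 E7.0844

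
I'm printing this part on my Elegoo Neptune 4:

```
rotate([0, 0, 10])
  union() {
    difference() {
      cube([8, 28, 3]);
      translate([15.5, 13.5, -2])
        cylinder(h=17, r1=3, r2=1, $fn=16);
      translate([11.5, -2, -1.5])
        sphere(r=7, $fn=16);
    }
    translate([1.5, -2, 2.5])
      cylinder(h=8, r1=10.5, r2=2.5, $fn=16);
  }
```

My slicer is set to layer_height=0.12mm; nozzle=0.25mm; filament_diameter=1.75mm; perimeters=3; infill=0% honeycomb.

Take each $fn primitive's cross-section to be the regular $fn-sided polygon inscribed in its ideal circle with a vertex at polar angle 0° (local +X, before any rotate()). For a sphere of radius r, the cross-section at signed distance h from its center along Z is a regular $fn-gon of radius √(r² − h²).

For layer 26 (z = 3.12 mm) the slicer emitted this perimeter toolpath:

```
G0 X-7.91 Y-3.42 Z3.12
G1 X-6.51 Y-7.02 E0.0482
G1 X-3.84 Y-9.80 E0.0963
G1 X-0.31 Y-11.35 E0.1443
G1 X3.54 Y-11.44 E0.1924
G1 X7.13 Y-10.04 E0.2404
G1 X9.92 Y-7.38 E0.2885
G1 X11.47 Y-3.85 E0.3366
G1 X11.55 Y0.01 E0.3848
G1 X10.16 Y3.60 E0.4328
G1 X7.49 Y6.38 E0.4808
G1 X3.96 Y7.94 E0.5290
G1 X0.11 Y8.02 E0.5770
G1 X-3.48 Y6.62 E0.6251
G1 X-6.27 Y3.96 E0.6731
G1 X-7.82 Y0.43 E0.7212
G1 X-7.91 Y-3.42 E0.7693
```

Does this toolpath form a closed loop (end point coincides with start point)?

Start point (G0): (-7.91, -3.42). End point (last G1): the path returns to the start — closed.

yes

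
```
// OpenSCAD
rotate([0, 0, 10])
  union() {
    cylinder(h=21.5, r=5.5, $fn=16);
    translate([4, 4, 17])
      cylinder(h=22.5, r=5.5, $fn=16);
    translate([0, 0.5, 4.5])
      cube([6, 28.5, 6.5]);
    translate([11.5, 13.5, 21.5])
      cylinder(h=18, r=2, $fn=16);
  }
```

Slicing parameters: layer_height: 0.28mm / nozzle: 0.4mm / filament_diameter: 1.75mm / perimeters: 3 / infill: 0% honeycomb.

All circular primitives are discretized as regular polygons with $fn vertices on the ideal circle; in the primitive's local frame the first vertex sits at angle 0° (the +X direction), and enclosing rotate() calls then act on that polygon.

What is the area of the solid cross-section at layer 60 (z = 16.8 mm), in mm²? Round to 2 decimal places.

92.61 mm²

At z = 16.8 mm: the r=5.5 cylinder contributes a regular 16-gon of circumradius 5.5 (area = (16/2)·5.500²·sin(360°/16) = 92.61 mm²); the cylinder at (4, 4) does not reach this height (z outside [17, 39.5]); the cube at (0, 0.5) is not intersected at this z (z outside [4.5, 11]); the cylinder at (11.5, 13.5) is not intersected at this z (z outside [21.5, 39.5]); Merging all regions: only the r=5.5 cylinder is present, so the union is just that shape — area = 92.61 mm²; (rotated 10° about Z; rotation is an isometry so areas/perimeters/island counts are preserved). Overall, the cross-section is a single solid region. Net area = 92.61 mm².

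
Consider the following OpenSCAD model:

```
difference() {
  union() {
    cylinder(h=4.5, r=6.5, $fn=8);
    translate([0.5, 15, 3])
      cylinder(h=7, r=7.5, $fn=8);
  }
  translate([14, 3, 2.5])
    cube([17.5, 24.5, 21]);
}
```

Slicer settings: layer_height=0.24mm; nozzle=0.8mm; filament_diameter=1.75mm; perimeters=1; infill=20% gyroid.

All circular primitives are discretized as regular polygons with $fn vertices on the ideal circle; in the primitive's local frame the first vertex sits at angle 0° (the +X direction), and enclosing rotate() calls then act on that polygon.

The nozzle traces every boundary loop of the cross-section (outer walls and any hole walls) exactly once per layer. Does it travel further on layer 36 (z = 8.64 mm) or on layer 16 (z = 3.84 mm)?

layer 16 (z = 3.84 mm)

Layer 36 (z = 8.64): the cylinder is not intersected at this z (z outside [0, 4.5]); the r=7.5 cylinder at (0.5, 15) contributes a regular 8-gon of circumradius 7.5 (perimeter = 2·8·7.500·sin(180°/8) = 45.92 mm); Merging all regions: only the r=7.5 cylinder at (0.5, 15) is present, so the union is just that shape — boundary = 45.92 mm; the cube at (14, 3) (footprint 17.5×24.5) is included at this height (perimeter 84.00 mm); Subtracting the remaining from the first: starting from the result so far, the 17.5×24.5 cube at (14, 3) misses the remaining region (no effect) — boundary = 45.92 mm. So its perimeter = 45.92 mm. Layer 16 (z = 3.84): the cylinder: section is a regular 8-gon, circumradius r=6.5 (perimeter = 2·8·6.500·sin(180°/8) = 39.80 mm); the r=7.5 cylinder at (0.5, 15) gives a regular 8-gon of circumradius 7.5 (constant along its height) (perimeter = 2·8·7.500·sin(180°/8) = 45.92 mm); Taking the union: the 2 present regions are separate (no shared area or edge), so areas and boundary lengths simply add and each stays a separate island — boundary = 85.72 mm; the cube at (14, 3) (footprint 17.5×24.5) is included at this height (perimeter 84.00 mm); Subtracting the remaining from the first: starting from the result so far, the 17.5×24.5 cube at (14, 3) misses the remaining region (no effect) — boundary = 85.72 mm. So its perimeter = 85.72 mm. Layer 16 is larger (85.72 vs 45.92 mm).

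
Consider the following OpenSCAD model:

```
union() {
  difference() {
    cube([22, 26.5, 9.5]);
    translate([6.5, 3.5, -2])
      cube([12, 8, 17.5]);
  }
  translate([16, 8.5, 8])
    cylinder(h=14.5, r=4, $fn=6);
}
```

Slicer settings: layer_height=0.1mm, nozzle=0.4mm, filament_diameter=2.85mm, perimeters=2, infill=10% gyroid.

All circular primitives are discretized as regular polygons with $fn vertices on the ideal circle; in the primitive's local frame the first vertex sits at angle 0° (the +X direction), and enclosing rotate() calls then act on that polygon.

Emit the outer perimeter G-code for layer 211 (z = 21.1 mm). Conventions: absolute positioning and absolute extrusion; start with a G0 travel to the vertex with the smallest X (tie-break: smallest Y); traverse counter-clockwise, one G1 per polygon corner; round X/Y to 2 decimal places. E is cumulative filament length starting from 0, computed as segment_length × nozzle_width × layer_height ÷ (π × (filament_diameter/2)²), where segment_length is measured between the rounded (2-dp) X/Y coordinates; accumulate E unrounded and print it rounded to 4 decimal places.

G0 X12.00 Y8.50 Z21.10
G1 X14.00 Y5.04 E0.0251
G1 X18.00 Y5.04 E0.0501
G1 X20.00 Y8.50 E0.0752
G1 X18.00 Y11.96 E0.1003
G1 X14.00 Y11.96 E0.1253
G1 X12.00 Y8.50 E0.1504

At z = 21.1 mm: the cube is not intersected at this z (z outside [0, 9.5]); the cube at (6.5, 3.5) does not reach this height (z outside [-2, 15.5]); Subtracting the remaining from the first: the first operand is absent here, so nothing remains; the r=4 cylinder at (16, 8.5) gives a regular 6-gon of circumradius 4 (constant along its height); Combining (union): only the r=4 cylinder at (16, 8.5) is present, so the union is just that shape — 1 connected region. The outline is a single polygon with 6 vertices. Extrusion per mm of travel: 0.4 × 0.1 / (π × 1.425²) = 0.006270. Accumulating E over each segment gives final E = 0.1504.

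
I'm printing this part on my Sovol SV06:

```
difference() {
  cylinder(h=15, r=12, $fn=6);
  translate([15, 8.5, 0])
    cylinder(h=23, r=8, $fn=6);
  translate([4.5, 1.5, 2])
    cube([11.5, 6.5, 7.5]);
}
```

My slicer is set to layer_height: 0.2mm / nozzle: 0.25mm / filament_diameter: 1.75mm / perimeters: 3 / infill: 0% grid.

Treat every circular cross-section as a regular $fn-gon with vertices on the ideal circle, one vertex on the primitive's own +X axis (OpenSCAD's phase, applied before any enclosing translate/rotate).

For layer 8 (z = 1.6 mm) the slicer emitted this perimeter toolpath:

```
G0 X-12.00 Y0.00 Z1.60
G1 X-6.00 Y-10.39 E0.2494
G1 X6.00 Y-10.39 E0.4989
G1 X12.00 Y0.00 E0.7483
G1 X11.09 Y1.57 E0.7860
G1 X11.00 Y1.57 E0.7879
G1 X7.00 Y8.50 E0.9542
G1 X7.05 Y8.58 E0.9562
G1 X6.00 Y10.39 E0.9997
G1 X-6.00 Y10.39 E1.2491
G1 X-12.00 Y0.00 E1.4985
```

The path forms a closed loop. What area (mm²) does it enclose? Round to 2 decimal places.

Apply the shoelace formula to the sequence of (X, Y) vertices; enclosed area = 373.40 mm².

373.40 mm²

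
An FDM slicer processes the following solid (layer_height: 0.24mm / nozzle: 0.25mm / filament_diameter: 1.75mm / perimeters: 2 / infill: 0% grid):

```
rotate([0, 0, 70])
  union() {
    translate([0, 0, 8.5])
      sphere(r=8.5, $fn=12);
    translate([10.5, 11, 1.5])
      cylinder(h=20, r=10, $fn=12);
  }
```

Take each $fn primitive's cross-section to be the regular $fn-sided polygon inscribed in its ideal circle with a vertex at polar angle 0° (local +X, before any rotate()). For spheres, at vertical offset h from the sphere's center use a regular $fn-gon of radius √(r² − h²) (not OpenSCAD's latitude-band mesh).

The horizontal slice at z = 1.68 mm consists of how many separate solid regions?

At z = 1.68 mm: the sphere: section is a regular 12-gon, circumradius = √(r²−h²) = √(8.5²−6.82²) = 5.073; the r=10 cylinder at (10.5, 11) gives a regular 12-gon of circumradius 10 (constant along its height); Taking the union: the 2 present regions are separate (no shared area or edge), so areas and boundary lengths simply add and each stays a separate island — 2 connected regions; (rotated 70° about Z; rotation is an isometry so areas/perimeters/island counts are preserved). The result has 2 disconnected regions.

2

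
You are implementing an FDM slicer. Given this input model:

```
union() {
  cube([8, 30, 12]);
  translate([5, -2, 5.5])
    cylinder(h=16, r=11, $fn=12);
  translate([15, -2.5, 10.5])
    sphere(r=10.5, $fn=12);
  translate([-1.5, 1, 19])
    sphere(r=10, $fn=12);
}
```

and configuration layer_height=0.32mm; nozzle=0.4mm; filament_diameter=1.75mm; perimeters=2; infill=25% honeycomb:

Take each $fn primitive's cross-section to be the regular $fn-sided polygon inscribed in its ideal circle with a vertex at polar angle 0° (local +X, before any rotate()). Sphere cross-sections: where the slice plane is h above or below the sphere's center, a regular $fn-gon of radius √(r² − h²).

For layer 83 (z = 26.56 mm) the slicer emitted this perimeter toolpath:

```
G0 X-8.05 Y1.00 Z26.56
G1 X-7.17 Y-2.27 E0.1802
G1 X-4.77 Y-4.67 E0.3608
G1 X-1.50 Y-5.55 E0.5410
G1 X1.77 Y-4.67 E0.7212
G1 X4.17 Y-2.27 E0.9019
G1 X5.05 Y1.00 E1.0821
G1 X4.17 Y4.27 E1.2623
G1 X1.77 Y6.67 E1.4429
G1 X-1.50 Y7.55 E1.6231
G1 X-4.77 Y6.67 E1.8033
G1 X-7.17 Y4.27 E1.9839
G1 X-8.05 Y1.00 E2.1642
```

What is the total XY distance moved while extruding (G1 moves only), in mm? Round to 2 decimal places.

Sum the Euclidean lengths of each G1 segment: total = 40.67 mm.

40.67 mm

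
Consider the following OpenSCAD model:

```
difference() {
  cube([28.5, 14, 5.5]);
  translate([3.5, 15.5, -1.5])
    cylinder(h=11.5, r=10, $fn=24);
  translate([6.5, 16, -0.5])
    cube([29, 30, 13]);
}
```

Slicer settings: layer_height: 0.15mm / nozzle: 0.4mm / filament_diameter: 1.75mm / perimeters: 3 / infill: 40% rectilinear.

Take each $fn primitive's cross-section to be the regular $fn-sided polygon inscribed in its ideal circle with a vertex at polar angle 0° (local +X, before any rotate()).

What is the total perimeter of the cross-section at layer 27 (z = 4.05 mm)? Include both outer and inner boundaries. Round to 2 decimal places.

At z = 4.05 mm: the cube (footprint 28.5×14) is included at this height (perimeter 85.00 mm); the cylinder at (3.5, 15.5): section is a regular 24-gon, circumradius r=10 (perimeter = 2·24·10.000·sin(180°/24) = 62.65 mm); the cube at (6.5, 16) (footprint 29×30) is included at this height (perimeter 118.00 mm); Subtracting the remaining from the first: starting from the 28.5×14 cube, the r=10 cylinder at (3.5, 15.5) partially overlaps it — only the 91.62 mm² overlap (of its 310.58 mm²) is removed, clipping the outline; the 29×30 cube at (6.5, 16) misses the remaining region (no effect) — boundary = 81.66 mm. Overall, the cross-section is a single solid region. Total boundary length (outer) = 81.66 mm.

81.66 mm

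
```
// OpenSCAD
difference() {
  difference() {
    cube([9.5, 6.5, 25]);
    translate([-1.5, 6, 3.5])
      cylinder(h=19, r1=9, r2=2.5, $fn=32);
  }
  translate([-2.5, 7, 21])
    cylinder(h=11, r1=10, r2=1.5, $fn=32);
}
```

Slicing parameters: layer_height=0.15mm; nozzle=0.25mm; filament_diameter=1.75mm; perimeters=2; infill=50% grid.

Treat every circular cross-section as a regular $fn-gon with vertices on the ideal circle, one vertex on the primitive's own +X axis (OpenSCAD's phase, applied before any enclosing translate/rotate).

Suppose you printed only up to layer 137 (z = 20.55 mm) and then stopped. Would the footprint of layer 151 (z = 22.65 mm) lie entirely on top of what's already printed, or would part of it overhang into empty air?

Compare the two slices. At z = 20.55: the 9.5×6.5 cube contributes its full rectangle (area 61.75 mm²); the cone at (-1.5, 6) (r1=9→r2=2.5) has section circumradius 3.167 here — a regular 32-gon (area = (32/2)·3.167²·sin(360°/32) = 31.31 mm²); Subtracting the remaining from the first: starting from the 9.5×6.5 cube (61.75 mm²), the cone at (-1.5, 6) partially overlaps it — only the 4.10 mm² overlap (of its 31.31 mm²) is removed, clipping the outline — area = 57.65 mm²; the cone at (-2.5, 7) does not reach this height (z outside [21, 32]); Taking the first minus the rest: none of the subtracted shapes is present at this height, so the result so far is unchanged — area = 57.65 mm². At z = 22.65: the 9.5×6.5 cube contributes its full rectangle (area 61.75 mm²); the cone at (-1.5, 6) does not reach this height (z outside [3.5, 22.5]); Subtracting the remaining from the first: none of the subtracted shapes is present at this height, so the 9.5×6.5 cube is unchanged — area = 61.75 mm²; the cone at (-2.5, 7) contributes a regular 32-gon of circumradius 8.725 (interpolated between r1=10 and r2=1.5 at t=0.150) (area = (32/2)·8.725²·sin(360°/32) = 237.62 mm²); After the difference (first − rest): starting from the result so far (61.75 mm²), the cone at (-2.5, 7) partially overlaps it — only the 32.84 mm² overlap (of its 237.62 mm²) is removed, clipping the outline — area = 28.91 mm². Checking containment: the cross-section at z = 22.65 is a subset of the cross-section at z = 20.55.

entirely on top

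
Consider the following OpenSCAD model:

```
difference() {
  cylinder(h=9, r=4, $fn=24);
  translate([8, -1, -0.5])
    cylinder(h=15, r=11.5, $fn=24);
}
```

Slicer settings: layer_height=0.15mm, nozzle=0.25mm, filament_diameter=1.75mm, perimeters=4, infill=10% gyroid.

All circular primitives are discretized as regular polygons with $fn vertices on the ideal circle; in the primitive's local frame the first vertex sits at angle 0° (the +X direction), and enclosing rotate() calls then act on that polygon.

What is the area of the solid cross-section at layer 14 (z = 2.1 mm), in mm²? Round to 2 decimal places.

2.06 mm²

At z = 2.1 mm: the r=4 cylinder gives a regular 24-gon of circumradius 4 (constant along its height) (area = (24/2)·4.000²·sin(360°/24) = 49.69 mm²); the r=11.5 cylinder at (8, -1) contributes a regular 24-gon of circumradius 11.5 (area = (24/2)·11.500²·sin(360°/24) = 410.75 mm²); Taking the first minus the rest: starting from the r=4 cylinder (49.69 mm²), the r=11.5 cylinder at (8, -1) partially overlaps it — only the 47.63 mm² overlap (of its 410.75 mm²) is removed, clipping the outline — area = 2.06 mm². Overall, the cross-section is a single solid region. Net area = 2.06 mm².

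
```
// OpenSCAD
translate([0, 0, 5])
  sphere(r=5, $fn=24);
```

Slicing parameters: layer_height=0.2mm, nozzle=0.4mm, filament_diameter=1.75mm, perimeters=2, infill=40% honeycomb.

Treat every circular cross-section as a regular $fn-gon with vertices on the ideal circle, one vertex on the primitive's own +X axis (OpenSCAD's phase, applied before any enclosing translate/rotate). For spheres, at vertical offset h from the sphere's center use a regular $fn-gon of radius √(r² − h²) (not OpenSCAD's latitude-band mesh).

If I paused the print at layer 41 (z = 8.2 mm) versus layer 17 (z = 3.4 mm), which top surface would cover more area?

Layer 41 (z = 8.2): the r=5 sphere slices to a regular 24-gon of circumradius 3.842 (√(r²−h²) with h=3.2 from center) (area = (24/2)·3.842²·sin(360°/24) = 45.84 mm²). So its area = 45.84 mm². Layer 17 (z = 3.4): the r=5 sphere slices to a regular 24-gon of circumradius 4.737 (√(r²−h²) with h=1.6 from center) (area = (24/2)·4.737²·sin(360°/24) = 69.69 mm²). So its area = 69.69 mm². Layer 17 is larger (69.69 vs 45.84 mm²).

layer 17 (z = 3.4 mm)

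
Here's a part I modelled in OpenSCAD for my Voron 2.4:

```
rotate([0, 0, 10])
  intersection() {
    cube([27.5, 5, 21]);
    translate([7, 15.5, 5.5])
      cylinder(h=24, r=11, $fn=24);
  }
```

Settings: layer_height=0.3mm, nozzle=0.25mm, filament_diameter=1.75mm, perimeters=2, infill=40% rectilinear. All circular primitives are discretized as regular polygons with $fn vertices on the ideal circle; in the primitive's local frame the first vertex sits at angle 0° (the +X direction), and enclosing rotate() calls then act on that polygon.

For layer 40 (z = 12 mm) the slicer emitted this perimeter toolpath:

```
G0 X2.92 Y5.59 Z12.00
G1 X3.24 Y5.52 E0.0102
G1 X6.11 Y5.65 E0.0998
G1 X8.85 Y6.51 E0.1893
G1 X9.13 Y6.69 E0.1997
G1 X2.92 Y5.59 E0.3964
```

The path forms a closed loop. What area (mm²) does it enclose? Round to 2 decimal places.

1.82 mm²

Apply the shoelace formula to the sequence of (X, Y) vertices; enclosed area = 1.82 mm².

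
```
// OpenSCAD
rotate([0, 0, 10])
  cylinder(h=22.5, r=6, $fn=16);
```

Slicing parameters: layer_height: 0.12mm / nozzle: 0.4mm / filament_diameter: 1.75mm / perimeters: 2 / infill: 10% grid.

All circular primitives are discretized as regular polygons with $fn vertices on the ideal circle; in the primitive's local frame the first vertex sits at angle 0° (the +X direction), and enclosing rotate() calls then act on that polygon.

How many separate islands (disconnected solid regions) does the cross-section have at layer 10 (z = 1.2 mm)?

1

At z = 1.2 mm: the cylinder: section is a regular 16-gon, circumradius r=6; (rotated 10° about Z; rotation is an isometry so areas/perimeters/island counts are preserved). Overall, the cross-section is a single solid region. Island count = 1.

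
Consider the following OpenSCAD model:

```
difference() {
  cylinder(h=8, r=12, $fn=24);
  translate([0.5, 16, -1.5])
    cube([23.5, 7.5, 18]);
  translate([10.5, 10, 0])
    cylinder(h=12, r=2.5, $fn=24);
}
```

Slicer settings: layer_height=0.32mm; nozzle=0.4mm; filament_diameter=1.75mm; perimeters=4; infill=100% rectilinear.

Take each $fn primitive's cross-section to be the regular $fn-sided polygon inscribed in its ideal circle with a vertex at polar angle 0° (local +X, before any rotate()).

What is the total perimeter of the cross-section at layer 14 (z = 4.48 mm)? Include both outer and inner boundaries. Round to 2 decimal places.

75.18 mm

At z = 4.48 mm: the r=12 cylinder gives a regular 24-gon of circumradius 12 (constant along its height) (perimeter = 2·24·12.000·sin(180°/24) = 75.18 mm); the cube at (0.5, 16) is present — its section is the full 23.5×7.5 rectangle (perimeter 62.00 mm); the r=2.5 cylinder at (10.5, 10) contributes a regular 24-gon of circumradius 2.5 (perimeter = 2·24·2.500·sin(180°/24) = 15.66 mm); Subtracting the remaining from the first: starting from the r=12 cylinder, the 23.5×7.5 cube at (0.5, 16) misses the remaining region (no effect); the r=2.5 cylinder at (10.5, 10) misses the remaining region (no effect) — boundary = 75.18 mm. Overall, the cross-section is a single solid region. Total boundary length (outer) = 75.18 mm.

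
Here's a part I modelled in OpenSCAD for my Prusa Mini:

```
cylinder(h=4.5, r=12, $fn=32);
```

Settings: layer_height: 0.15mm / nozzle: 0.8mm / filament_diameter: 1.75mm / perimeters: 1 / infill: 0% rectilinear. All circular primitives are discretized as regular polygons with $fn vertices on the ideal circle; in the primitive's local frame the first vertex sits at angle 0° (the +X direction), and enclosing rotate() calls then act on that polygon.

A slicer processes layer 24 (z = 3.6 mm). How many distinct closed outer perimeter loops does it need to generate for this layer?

1

At z = 3.6 mm: the r=12 cylinder gives a regular 32-gon of circumradius 12 (constant along its height). The result has 1 disconnected region.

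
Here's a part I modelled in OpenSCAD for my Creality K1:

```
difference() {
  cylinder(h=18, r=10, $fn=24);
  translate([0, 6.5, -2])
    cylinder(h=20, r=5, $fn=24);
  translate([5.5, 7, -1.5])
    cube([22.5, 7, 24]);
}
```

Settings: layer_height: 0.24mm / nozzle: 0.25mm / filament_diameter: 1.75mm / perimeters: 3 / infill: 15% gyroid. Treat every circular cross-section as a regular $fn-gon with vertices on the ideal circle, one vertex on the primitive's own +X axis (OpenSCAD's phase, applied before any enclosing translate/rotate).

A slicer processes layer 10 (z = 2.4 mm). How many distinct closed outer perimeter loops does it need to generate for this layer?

1

At z = 2.4 mm: the r=10 cylinder contributes a regular 24-gon of circumradius 10; the cylinder at (0, 6.5): section is a regular 24-gon, circumradius r=5; the cube at (5.5, 7) (footprint 22.5×7) is included at this height; After the difference (first − rest): starting from the r=10 cylinder, the r=5 cylinder at (0, 6.5) partially overlaps it — only the 67.92 mm² overlap (of its 77.65 mm²) is removed, clipping the outline; the 22.5×7 cube at (5.5, 7) partially overlaps it — only the 1.06 mm² overlap (of its 157.50 mm²) is removed, clipping the outline — 1 connected region. The result has 1 disconnected region.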